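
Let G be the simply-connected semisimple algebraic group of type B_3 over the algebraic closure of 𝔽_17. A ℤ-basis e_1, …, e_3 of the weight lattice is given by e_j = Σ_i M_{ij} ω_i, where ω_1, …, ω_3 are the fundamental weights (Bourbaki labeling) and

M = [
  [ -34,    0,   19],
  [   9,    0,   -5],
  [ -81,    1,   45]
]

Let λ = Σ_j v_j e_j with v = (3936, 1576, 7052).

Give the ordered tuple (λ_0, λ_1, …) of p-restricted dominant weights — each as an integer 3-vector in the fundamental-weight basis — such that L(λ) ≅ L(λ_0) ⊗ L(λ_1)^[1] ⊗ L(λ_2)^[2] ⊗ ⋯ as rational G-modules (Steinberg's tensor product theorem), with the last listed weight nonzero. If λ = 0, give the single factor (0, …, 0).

((11, 11, 15), (9, 9, 5))

In the fundamental-weight basis, λ has coordinates c = M·v (v = (3936, 1576, 7052)):
  c_1 = (-34)·(3936) + (0)·(1576) + (19)·(7052) = 164
  c_2 = (9)·(3936) + (0)·(1576) + (-5)·(7052) = 164
  c_3 = (-81)·(3936) + (1)·(1576) + (45)·(7052) = 100
p = 17; digits c_i = Σ_j d_{ij}·17^j, 0 ≤ d_{ij} < 17:
  c_1 = 164 = 11·17^0 + 9·17^1
  c_2 = 164 = 11·17^0 + 9·17^1
  c_3 = 100 = 15·17^0 + 5·17^1
λ_0 = (11, 11, 15)
λ_1 = (9, 9, 5)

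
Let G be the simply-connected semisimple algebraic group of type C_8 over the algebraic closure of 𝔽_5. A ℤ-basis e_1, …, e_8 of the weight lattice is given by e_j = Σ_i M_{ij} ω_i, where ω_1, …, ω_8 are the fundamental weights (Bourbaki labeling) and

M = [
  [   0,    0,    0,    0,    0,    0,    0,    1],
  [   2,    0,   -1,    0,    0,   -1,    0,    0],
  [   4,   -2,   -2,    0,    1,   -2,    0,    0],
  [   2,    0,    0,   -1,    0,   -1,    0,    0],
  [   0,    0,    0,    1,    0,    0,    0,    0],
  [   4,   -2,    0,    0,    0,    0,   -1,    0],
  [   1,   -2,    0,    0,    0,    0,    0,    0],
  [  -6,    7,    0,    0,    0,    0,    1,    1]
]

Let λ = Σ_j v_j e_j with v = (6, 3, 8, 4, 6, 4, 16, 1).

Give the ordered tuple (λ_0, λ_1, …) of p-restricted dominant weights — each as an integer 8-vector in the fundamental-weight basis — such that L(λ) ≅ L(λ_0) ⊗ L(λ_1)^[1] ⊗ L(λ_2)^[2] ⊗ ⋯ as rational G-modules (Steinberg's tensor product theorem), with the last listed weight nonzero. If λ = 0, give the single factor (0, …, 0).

ω-coordinates c = M·v, v = (6, 3, 8, 4, 6, 4, 16, 1):
  c_1 = (0)·(6) + (0)·(3) + (0)·(8) + (0)·(4) + (0)·(6) + (0)·(4) + (0)·(16) + (1)·(1) = 1
  c_2 = (2)·(6) + (0)·(3) + (-1)·(8) + (0)·(4) + (0)·(6) + (-1)·(4) + (0)·(16) + (0)·(1) = 0
  c_3 = (4)·(6) + (-2)·(3) + (-2)·(8) + (0)·(4) + (1)·(6) + (-2)·(4) + (0)·(16) + (0)·(1) = 0
  c_4 = (2)·(6) + (0)·(3) + (0)·(8) + (-1)·(4) + (0)·(6) + (-1)·(4) + (0)·(16) + (0)·(1) = 4
  c_5 = (0)·(6) + (0)·(3) + (0)·(8) + (1)·(4) + (0)·(6) + (0)·(4) + (0)·(16) + (0)·(1) = 4
  c_6 = (4)·(6) + (-2)·(3) + (0)·(8) + (0)·(4) + (0)·(6) + (0)·(4) + (-1)·(16) + (0)·(1) = 2
  c_7 = (1)·(6) + (-2)·(3) + (0)·(8) + (0)·(4) + (0)·(6) + (0)·(4) + (0)·(16) + (0)·(1) = 0
  c_8 = (-6)·(6) + (7)·(3) + (0)·(8) + (0)·(4) + (0)·(6) + (0)·(4) + (1)·(16) + (1)·(1) = 2
Writing each c_i in base p = 5:
  c_1 = 1 = 1·5^0
  c_2 = 0
  c_3 = 0
  c_4 = 4 = 4·5^0
  c_5 = 4 = 4·5^0
  c_6 = 2 = 2·5^0
  c_7 = 0
  c_8 = 2 = 2·5^0
Factor λ_0 = (1, 0, 0, 4, 4, 2, 0, 2)

((1, 0, 0, 4, 4, 2, 0, 2),)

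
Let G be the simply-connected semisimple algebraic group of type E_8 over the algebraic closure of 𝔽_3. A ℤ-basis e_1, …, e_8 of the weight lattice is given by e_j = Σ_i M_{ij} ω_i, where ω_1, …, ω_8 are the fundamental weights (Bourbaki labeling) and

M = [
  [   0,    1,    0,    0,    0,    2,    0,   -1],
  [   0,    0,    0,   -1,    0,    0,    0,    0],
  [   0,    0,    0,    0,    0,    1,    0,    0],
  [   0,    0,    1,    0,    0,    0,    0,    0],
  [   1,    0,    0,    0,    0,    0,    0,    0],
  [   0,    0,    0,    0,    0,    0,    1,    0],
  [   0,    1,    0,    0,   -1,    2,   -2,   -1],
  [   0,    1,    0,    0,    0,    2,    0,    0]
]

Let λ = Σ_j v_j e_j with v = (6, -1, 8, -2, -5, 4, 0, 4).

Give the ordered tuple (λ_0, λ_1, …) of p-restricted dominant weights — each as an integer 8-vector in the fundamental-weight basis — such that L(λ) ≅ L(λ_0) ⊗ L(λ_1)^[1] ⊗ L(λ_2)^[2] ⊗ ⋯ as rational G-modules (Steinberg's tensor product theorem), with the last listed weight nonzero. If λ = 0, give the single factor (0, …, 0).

((0, 2, 1, 2, 0, 0, 2, 1), (1, 0, 1, 2, 2, 0, 2, 2))

Converting to the ω-basis (c_i = row i of M dotted with v = (6, -1, 8, -2, -5, 4, 0, 4)):
  c_1 = 0*6 + 1*-1 + 0*8 + 0*-2 + 0*-5 + 2*4 + 0*0 + -1*4 = 3
  c_2 = 0*6 + 0*-1 + 0*8 + -1*-2 + 0*-5 + 0*4 + 0*0 + 0*4 = 2
  c_3 = 0*6 + 0*-1 + 0*8 + 0*-2 + 0*-5 + 1*4 + 0*0 + 0*4 = 4
  c_4 = 0*6 + 0*-1 + 1*8 + 0*-2 + 0*-5 + 0*4 + 0*0 + 0*4 = 8
  c_5 = 1*6 + 0*-1 + 0*8 + 0*-2 + 0*-5 + 0*4 + 0*0 + 0*4 = 6
  c_6 = 0*6 + 0*-1 + 0*8 + 0*-2 + 0*-5 + 0*4 + 1*0 + 0*4 = 0
  c_7 = 0*6 + 1*-1 + 0*8 + 0*-2 + -1*-5 + 2*4 + -2*0 + -1*4 = 8
  c_8 = 0*6 + 1*-1 + 0*8 + 0*-2 + 0*-5 + 2*4 + 0*0 + 0*4 = 7
p = 3; digits c_i = Σ_j d_{ij}·3^j, 0 ≤ d_{ij} < 3:
  c_1 = 3 = 0·3^0 + 1·3^1
  c_2 = 2 = 2·3^0
  c_3 = 4 = 1·3^0 + 1·3^1
  c_4 = 8 = 2·3^0 + 2·3^1
  c_5 = 6 = 0·3^0 + 2·3^1
  c_6 = 0
  c_7 = 8 = 2·3^0 + 2·3^1
  c_8 = 7 = 1·3^0 + 2·3^1
p-restricted factor λ_0 = (0, 2, 1, 2, 0, 0, 2, 1)
p-restricted factor λ_1 = (1, 0, 1, 2, 2, 0, 2, 2)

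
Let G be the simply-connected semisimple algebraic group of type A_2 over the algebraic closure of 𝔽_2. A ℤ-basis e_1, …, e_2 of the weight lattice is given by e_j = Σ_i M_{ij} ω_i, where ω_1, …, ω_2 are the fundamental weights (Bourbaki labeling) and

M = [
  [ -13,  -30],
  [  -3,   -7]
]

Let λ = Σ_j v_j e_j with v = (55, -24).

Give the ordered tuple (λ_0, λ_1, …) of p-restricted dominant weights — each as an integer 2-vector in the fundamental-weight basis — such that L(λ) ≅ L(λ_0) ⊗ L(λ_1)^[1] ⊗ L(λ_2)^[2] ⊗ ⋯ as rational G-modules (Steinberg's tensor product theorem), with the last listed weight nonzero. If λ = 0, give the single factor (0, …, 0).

((1, 1), (0, 1), (1, 0))

Converting to the ω-basis (c_i = row i of M dotted with v = (55, -24)):
  c_1 = (-13)·(55) + (-30)·(-24) = 5
  c_2 = (-3)·(55) + (-7)·(-24) = 3
p = 2; digits c_i = Σ_j d_{ij}·2^j, 0 ≤ d_{ij} < 2:
  c_1 = 5 = 1·2^0 + 0·2^1 + 1·2^2
  c_2 = 3 = 1·2^0 + 1·2^1
p-restricted factor λ_0 = (1, 1)
p-restricted factor λ_1 = (0, 1)
p-restricted factor λ_2 = (1, 0)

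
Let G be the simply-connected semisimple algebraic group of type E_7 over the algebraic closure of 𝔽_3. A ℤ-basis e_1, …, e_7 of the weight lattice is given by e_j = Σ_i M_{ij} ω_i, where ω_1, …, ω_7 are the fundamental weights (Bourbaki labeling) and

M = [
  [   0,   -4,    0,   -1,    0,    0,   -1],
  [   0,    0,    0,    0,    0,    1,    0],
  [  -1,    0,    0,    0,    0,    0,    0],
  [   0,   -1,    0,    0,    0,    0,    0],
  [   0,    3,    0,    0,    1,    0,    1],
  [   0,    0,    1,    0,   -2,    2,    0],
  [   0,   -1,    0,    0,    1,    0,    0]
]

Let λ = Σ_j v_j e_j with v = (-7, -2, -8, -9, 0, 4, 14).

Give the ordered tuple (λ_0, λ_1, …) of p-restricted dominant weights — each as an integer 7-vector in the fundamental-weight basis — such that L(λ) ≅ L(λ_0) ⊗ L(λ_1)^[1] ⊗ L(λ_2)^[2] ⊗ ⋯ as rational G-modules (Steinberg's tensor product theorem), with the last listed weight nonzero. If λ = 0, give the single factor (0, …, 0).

ω-coordinates c = M·v, v = (-7, -2, -8, -9, 0, 4, 14):
  c_1 = 0*-7 + -4*-2 + 0*-8 + -1*-9 + 0*0 + 0*4 + -1*14 = 3
  c_2 = 0*-7 + 0*-2 + 0*-8 + 0*-9 + 0*0 + 1*4 + 0*14 = 4
  c_3 = -1*-7 + 0*-2 + 0*-8 + 0*-9 + 0*0 + 0*4 + 0*14 = 7
  c_4 = 0*-7 + -1*-2 + 0*-8 + 0*-9 + 0*0 + 0*4 + 0*14 = 2
  c_5 = 0*-7 + 3*-2 + 0*-8 + 0*-9 + 1*0 + 0*4 + 1*14 = 8
  c_6 = 0*-7 + 0*-2 + 1*-8 + 0*-9 + -2*0 + 2*4 + 0*14 = 0
  c_7 = 0*-7 + -1*-2 + 0*-8 + 0*-9 + 1*0 + 0*4 + 0*14 = 2
Base-3 expansion of each c_i:
  c_1 = 3 = 0·3^0 + 1·3^1
  c_2 = 4 = 1·3^0 + 1·3^1
  c_3 = 7 = 1·3^0 + 2·3^1
  c_4 = 2 = 2·3^0
  c_5 = 8 = 2·3^0 + 2·3^1
  c_6 = 0
  c_7 = 2 = 2·3^0
Factor λ_0 = (0, 1, 1, 2, 2, 0, 2)
Factor λ_1 = (1, 1, 2, 0, 2, 0, 0)

((0, 1, 1, 2, 2, 0, 2), (1, 1, 2, 0, 2, 0, 0))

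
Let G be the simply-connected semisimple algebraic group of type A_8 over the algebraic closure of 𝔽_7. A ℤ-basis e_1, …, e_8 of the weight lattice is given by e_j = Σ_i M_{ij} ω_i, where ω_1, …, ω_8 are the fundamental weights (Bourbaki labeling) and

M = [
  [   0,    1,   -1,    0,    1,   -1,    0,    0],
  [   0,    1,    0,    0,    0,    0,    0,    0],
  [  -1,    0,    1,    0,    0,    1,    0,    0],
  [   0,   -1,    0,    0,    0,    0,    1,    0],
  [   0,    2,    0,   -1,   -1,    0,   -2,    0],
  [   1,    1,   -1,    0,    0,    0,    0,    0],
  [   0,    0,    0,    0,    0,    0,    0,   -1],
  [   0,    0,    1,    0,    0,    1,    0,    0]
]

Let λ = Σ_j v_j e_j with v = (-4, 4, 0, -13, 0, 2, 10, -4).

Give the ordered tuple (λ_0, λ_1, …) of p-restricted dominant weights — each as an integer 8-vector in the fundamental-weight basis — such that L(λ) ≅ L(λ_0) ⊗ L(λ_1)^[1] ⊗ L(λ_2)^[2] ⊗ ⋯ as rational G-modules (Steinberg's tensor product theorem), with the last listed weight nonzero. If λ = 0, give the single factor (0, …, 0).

((2, 4, 6, 6, 1, 0, 4, 2),)

Change of basis e → ω: c = M·v where v = (-4, 4, 0, -13, 0, 2, 10, -4):
  c_1 = 0*-4 + 1*4 + -1*0 + 0*-13 + 1*0 + -1*2 + 0*10 + 0*-4 = 2
  c_2 = 0*-4 + 1*4 + 0*0 + 0*-13 + 0*0 + 0*2 + 0*10 + 0*-4 = 4
  c_3 = -1*-4 + 0*4 + 1*0 + 0*-13 + 0*0 + 1*2 + 0*10 + 0*-4 = 6
  c_4 = 0*-4 + -1*4 + 0*0 + 0*-13 + 0*0 + 0*2 + 1*10 + 0*-4 = 6
  c_5 = 0*-4 + 2*4 + 0*0 + -1*-13 + -1*0 + 0*2 + -2*10 + 0*-4 = 1
  c_6 = 1*-4 + 1*4 + -1*0 + 0*-13 + 0*0 + 0*2 + 0*10 + 0*-4 = 0
  c_7 = 0*-4 + 0*4 + 0*0 + 0*-13 + 0*0 + 0*2 + 0*10 + -1*-4 = 4
  c_8 = 0*-4 + 0*4 + 1*0 + 0*-13 + 0*0 + 1*2 + 0*10 + 0*-4 = 2
Expand coordinatewise in base 7:
  c_1 = 2 = 2·7^0
  c_2 = 4 = 4·7^0
  c_3 = 6 = 6·7^0
  c_4 = 6 = 6·7^0
  c_5 = 1 = 1·7^0
  c_6 = 0
  c_7 = 4 = 4·7^0
  c_8 = 2 = 2·7^0
Factor λ_0 = (2, 4, 6, 6, 1, 0, 4, 2)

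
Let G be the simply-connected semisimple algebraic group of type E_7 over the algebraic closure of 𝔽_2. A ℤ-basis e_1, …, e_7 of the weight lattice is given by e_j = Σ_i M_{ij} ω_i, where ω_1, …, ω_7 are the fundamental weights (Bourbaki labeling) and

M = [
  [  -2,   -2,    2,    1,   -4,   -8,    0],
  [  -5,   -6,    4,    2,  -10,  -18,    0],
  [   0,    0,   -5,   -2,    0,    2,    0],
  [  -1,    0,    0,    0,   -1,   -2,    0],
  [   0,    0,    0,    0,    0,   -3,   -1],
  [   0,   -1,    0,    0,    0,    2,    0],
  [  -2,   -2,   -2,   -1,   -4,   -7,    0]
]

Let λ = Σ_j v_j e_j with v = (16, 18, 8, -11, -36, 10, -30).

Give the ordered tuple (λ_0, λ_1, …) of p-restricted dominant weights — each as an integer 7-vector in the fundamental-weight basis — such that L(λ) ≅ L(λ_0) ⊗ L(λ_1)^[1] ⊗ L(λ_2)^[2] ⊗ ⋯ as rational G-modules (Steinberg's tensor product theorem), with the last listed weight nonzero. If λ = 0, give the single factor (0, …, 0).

Converting to the ω-basis (c_i = row i of M dotted with v = (16, 18, 8, -11, -36, 10, -30)):
  c_1 = (-2)·(16) + (-2)·(18) + (2)·(8) + (1)·(-11) + (-4)·(-36) + (-8)·(10) + (0)·(-30) = 1
  c_2 = (-5)·(16) + (-6)·(18) + (4)·(8) + (2)·(-11) + (-10)·(-36) + (-18)·(10) + (0)·(-30) = 2
  c_3 = (0)·(16) + (0)·(18) + (-5)·(8) + (-2)·(-11) + (0)·(-36) + (2)·(10) + (0)·(-30) = 2
  c_4 = (-1)·(16) + (0)·(18) + (0)·(8) + (0)·(-11) + (-1)·(-36) + (-2)·(10) + (0)·(-30) = 0
  c_5 = (0)·(16) + (0)·(18) + (0)·(8) + (0)·(-11) + (0)·(-36) + (-3)·(10) + (-1)·(-30) = 0
  c_6 = (0)·(16) + (-1)·(18) + (0)·(8) + (0)·(-11) + (0)·(-36) + (2)·(10) + (0)·(-30) = 2
  c_7 = (-2)·(16) + (-2)·(18) + (-2)·(8) + (-1)·(-11) + (-4)·(-36) + (-7)·(10) + (0)·(-30) = 1
p = 2; digits c_i = Σ_j d_{ij}·2^j, 0 ≤ d_{ij} < 2:
  c_1 = 1 = 1·2^0
  c_2 = 2 = 0·2^0 + 1·2^1
  c_3 = 2 = 0·2^0 + 1·2^1
  c_4 = 0
  c_5 = 0
  c_6 = 2 = 0·2^0 + 1·2^1
  c_7 = 1 = 1·2^0
λ_0 = (1, 0, 0, 0, 0, 0, 1)
λ_1 = (0, 1, 1, 0, 0, 1, 0)

((1, 0, 0, 0, 0, 0, 1), (0, 1, 1, 0, 0, 1, 0))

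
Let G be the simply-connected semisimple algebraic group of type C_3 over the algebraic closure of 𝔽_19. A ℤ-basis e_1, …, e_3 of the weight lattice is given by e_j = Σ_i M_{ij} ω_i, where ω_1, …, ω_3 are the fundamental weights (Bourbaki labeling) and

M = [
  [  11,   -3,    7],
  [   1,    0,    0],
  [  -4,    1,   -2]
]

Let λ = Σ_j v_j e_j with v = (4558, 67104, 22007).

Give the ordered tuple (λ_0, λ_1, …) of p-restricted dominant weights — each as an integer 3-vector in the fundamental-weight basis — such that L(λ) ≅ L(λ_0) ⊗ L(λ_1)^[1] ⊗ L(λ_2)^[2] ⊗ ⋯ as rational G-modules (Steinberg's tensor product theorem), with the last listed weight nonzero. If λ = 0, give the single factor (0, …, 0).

Compute c_i = Σ_j M_{ij} v_j with v = (4558, 67104, 22007):
  c_1 = 11*4558 + -3*67104 + 7*22007 = 2875
  c_2 = 1*4558 + 0*67104 + 0*22007 = 4558
  c_3 = -4*4558 + 1*67104 + -2*22007 = 4858
Expand coordinatewise in base 19:
  c_1 = 2875 = 6·19^0 + 18·19^1 + 7·19^2
  c_2 = 4558 = 17·19^0 + 11·19^1 + 12·19^2
  c_3 = 4858 = 13·19^0 + 8·19^1 + 13·19^2
Factor λ_0 = (6, 17, 13)
Factor λ_1 = (18, 11, 8)
Factor λ_2 = (7, 12, 13)

((6, 17, 13), (18, 11, 8), (7, 12, 13))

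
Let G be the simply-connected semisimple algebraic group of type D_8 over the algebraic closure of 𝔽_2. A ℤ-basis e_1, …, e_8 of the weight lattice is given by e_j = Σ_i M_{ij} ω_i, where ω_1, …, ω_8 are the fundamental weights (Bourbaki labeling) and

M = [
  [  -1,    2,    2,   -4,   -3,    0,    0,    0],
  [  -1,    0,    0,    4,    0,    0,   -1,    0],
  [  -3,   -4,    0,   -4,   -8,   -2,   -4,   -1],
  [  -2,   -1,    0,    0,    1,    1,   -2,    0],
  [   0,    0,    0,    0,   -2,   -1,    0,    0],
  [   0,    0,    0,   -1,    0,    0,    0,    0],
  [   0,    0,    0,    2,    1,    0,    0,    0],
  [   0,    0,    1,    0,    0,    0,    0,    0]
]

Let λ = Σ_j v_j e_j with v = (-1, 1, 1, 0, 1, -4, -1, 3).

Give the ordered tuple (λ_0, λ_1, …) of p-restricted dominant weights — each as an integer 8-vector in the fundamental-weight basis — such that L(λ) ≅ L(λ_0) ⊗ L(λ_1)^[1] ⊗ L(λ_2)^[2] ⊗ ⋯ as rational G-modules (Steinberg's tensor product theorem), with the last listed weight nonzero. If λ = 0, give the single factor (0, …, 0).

((0, 0, 0, 0, 0, 0, 1, 1), (1, 1, 0, 0, 1, 0, 0, 0))

In the fundamental-weight basis, λ has coordinates c = M·v (v = (-1, 1, 1, 0, 1, -4, -1, 3)):
  c_1 = -1*-1 + 2*1 + 2*1 + -4*0 + -3*1 + 0*-4 + 0*-1 + 0*3 = 2
  c_2 = -1*-1 + 0*1 + 0*1 + 4*0 + 0*1 + 0*-4 + -1*-1 + 0*3 = 2
  c_3 = -3*-1 + -4*1 + 0*1 + -4*0 + -8*1 + -2*-4 + -4*-1 + -1*3 = 0
  c_4 = -2*-1 + -1*1 + 0*1 + 0*0 + 1*1 + 1*-4 + -2*-1 + 0*3 = 0
  c_5 = 0*-1 + 0*1 + 0*1 + 0*0 + -2*1 + -1*-4 + 0*-1 + 0*3 = 2
  c_6 = 0*-1 + 0*1 + 0*1 + -1*0 + 0*1 + 0*-4 + 0*-1 + 0*3 = 0
  c_7 = 0*-1 + 0*1 + 0*1 + 2*0 + 1*1 + 0*-4 + 0*-1 + 0*3 = 1
  c_8 = 0*-1 + 0*1 + 1*1 + 0*0 + 0*1 + 0*-4 + 0*-1 + 0*3 = 1
Expand coordinatewise in base 2:
  c_1 = 2 = 0·2^0 + 1·2^1
  c_2 = 2 = 0·2^0 + 1·2^1
  c_3 = 0
  c_4 = 0
  c_5 = 2 = 0·2^0 + 1·2^1
  c_6 = 0
  c_7 = 1 = 1·2^0
  c_8 = 1 = 1·2^0
Factor λ_0 = (0, 0, 0, 0, 0, 0, 1, 1)
Factor λ_1 = (1, 1, 0, 0, 1, 0, 0, 0)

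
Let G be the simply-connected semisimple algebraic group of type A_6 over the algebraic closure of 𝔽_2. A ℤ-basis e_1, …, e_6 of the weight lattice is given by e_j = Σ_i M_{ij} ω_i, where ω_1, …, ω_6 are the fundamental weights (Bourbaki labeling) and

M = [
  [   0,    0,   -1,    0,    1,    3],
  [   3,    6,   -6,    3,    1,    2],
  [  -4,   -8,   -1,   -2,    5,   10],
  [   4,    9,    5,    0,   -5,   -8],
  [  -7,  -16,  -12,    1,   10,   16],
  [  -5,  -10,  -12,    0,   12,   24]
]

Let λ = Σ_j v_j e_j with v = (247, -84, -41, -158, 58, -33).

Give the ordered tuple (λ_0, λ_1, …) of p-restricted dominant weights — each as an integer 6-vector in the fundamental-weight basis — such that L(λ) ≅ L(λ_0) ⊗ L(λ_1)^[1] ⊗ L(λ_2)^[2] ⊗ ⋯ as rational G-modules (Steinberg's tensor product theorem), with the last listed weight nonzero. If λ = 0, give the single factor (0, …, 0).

((0, 1, 1, 1, 1, 1),)

ω-coordinates c = M·v, v = (247, -84, -41, -158, 58, -33):
  c_1 = (0)·(247) + (0)·(-84) + (-1)·(-41) + (0)·(-158) + (1)·(58) + (3)·(-33) = 0
  c_2 = (3)·(247) + (6)·(-84) + (-6)·(-41) + (3)·(-158) + (1)·(58) + (2)·(-33) = 1
  c_3 = (-4)·(247) + (-8)·(-84) + (-1)·(-41) + (-2)·(-158) + (5)·(58) + (10)·(-33) = 1
  c_4 = (4)·(247) + (9)·(-84) + (5)·(-41) + (0)·(-158) + (-5)·(58) + (-8)·(-33) = 1
  c_5 = (-7)·(247) + (-16)·(-84) + (-12)·(-41) + (1)·(-158) + (10)·(58) + (16)·(-33) = 1
  c_6 = (-5)·(247) + (-10)·(-84) + (-12)·(-41) + (0)·(-158) + (12)·(58) + (24)·(-33) = 1
Base-2 expansion of each c_i:
  c_1 = 0
  c_2 = 1 = 1·2^0
  c_3 = 1 = 1·2^0
  c_4 = 1 = 1·2^0
  c_5 = 1 = 1·2^0
  c_6 = 1 = 1·2^0
p-restricted factor λ_0 = (0, 1, 1, 1, 1, 1)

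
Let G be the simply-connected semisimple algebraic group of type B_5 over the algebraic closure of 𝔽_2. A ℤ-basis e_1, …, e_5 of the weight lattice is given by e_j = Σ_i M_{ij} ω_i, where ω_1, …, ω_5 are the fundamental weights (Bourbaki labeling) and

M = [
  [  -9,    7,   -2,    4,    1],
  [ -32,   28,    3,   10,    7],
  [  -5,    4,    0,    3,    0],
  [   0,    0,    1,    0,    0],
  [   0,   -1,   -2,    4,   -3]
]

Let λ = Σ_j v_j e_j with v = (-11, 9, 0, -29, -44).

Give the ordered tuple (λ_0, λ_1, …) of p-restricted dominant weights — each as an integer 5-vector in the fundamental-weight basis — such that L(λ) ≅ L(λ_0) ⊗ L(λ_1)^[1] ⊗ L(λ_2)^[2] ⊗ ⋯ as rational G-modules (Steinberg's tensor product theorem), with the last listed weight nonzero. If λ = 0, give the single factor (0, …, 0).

((0, 0, 0, 0, 1), (1, 1, 0, 0, 1), (0, 1, 1, 0, 1))

Converting to the ω-basis (c_i = row i of M dotted with v = (-11, 9, 0, -29, -44)):
  c_1 = (-9)·(-11) + 7·9 + (-2)·(0) + (4)·(-29) + (1)·(-44) = 2
  c_2 = (-32)·(-11) + 28·9 + 3·0 + (10)·(-29) + (7)·(-44) = 6
  c_3 = (-5)·(-11) + 4·9 + 0·0 + (3)·(-29) + (0)·(-44) = 4
  c_4 = (0)·(-11) + 0·9 + 1·0 + (0)·(-29) + (0)·(-44) = 0
  c_5 = (0)·(-11) + (-1)·(9) + (-2)·(0) + (4)·(-29) + (-3)·(-44) = 7
p = 2; digits c_i = Σ_j d_{ij}·2^j, 0 ≤ d_{ij} < 2:
  c_1 = 2 = 0·2^0 + 1·2^1
  c_2 = 6 = 0·2^0 + 1·2^1 + 1·2^2
  c_3 = 4 = 0·2^0 + 0·2^1 + 1·2^2
  c_4 = 0
  c_5 = 7 = 1·2^0 + 1·2^1 + 1·2^2
p-restricted factor λ_0 = (0, 0, 0, 0, 1)
p-restricted factor λ_1 = (1, 1, 0, 0, 1)
p-restricted factor λ_2 = (0, 1, 1, 0, 1)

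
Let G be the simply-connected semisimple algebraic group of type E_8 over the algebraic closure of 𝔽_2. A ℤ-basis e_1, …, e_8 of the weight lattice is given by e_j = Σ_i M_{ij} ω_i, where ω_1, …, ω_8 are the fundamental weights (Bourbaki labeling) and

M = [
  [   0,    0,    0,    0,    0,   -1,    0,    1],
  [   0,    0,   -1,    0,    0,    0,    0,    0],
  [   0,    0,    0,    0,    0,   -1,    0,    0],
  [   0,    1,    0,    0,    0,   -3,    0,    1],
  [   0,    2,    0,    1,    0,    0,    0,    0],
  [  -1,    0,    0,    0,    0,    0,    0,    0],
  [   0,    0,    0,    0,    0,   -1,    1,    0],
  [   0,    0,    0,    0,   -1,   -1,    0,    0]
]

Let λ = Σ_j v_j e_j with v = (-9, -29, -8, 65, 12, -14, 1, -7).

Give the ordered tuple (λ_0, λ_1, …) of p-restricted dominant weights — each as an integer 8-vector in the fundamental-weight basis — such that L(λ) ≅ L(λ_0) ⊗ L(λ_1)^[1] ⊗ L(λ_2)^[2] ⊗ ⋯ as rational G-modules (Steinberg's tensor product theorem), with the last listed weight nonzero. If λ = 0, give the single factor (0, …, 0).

((1, 0, 0, 0, 1, 1, 1, 0), (1, 0, 1, 1, 1, 0, 1, 1), (1, 0, 1, 1, 1, 0, 1, 0), (0, 1, 1, 0, 0, 1, 1, 0))

Converting to the ω-basis (c_i = row i of M dotted with v = (-9, -29, -8, 65, 12, -14, 1, -7)):
  c_1 = 0*-9 + 0*-29 + 0*-8 + 0*65 + 0*12 + -1*-14 + 0*1 + 1*-7 = 7
  c_2 = 0*-9 + 0*-29 + -1*-8 + 0*65 + 0*12 + 0*-14 + 0*1 + 0*-7 = 8
  c_3 = 0*-9 + 0*-29 + 0*-8 + 0*65 + 0*12 + -1*-14 + 0*1 + 0*-7 = 14
  c_4 = 0*-9 + 1*-29 + 0*-8 + 0*65 + 0*12 + -3*-14 + 0*1 + 1*-7 = 6
  c_5 = 0*-9 + 2*-29 + 0*-8 + 1*65 + 0*12 + 0*-14 + 0*1 + 0*-7 = 7
  c_6 = -1*-9 + 0*-29 + 0*-8 + 0*65 + 0*12 + 0*-14 + 0*1 + 0*-7 = 9
  c_7 = 0*-9 + 0*-29 + 0*-8 + 0*65 + 0*12 + -1*-14 + 1*1 + 0*-7 = 15
  c_8 = 0*-9 + 0*-29 + 0*-8 + 0*65 + -1*12 + -1*-14 + 0*1 + 0*-7 = 2
Writing each c_i in base p = 2:
  c_1 = 7 = 1·2^0 + 1·2^1 + 1·2^2
  c_2 = 8 = 0·2^0 + 0·2^1 + 0·2^2 + 1·2^3
  c_3 = 14 = 0·2^0 + 1·2^1 + 1·2^2 + 1·2^3
  c_4 = 6 = 0·2^0 + 1·2^1 + 1·2^2
  c_5 = 7 = 1·2^0 + 1·2^1 + 1·2^2
  c_6 = 9 = 1·2^0 + 0·2^1 + 0·2^2 + 1·2^3
  c_7 = 15 = 1·2^0 + 1·2^1 + 1·2^2 + 1·2^3
  c_8 = 2 = 0·2^0 + 1·2^1
λ_0 = (1, 0, 0, 0, 1, 1, 1, 0)
λ_1 = (1, 0, 1, 1, 1, 0, 1, 1)
λ_2 = (1, 0, 1, 1, 1, 0, 1, 0)
λ_3 = (0, 1, 1, 0, 0, 1, 1, 0)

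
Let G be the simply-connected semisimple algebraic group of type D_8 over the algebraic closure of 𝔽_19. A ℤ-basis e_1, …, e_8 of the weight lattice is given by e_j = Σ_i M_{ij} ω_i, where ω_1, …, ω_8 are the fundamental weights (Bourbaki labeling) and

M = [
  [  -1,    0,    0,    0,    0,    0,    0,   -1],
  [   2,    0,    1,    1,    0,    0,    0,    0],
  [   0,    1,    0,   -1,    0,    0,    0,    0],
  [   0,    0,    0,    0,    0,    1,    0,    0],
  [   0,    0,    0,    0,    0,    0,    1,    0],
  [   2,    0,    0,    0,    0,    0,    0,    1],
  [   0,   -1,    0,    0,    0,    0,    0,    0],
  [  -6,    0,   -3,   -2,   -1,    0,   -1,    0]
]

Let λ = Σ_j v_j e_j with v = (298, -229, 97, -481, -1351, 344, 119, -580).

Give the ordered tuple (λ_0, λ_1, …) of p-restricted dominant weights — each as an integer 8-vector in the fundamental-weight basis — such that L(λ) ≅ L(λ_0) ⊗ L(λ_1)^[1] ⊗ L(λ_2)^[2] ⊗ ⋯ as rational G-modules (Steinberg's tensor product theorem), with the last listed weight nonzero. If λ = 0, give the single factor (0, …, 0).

((16, 3, 5, 2, 5, 16, 1, 1), (14, 11, 13, 18, 6, 0, 12, 6))

Compute c_i = Σ_j M_{ij} v_j with v = (298, -229, 97, -481, -1351, 344, 119, -580):
  c_1 = (-1)·(298) + (0)·(-229) + (0)·(97) + (0)·(-481) + (0)·(-1351) + (0)·(344) + (0)·(119) + (-1)·(-580) = 282
  c_2 = (2)·(298) + (0)·(-229) + (1)·(97) + (1)·(-481) + (0)·(-1351) + (0)·(344) + (0)·(119) + (0)·(-580) = 212
  c_3 = (0)·(298) + (1)·(-229) + (0)·(97) + (-1)·(-481) + (0)·(-1351) + (0)·(344) + (0)·(119) + (0)·(-580) = 252
  c_4 = (0)·(298) + (0)·(-229) + (0)·(97) + (0)·(-481) + (0)·(-1351) + (1)·(344) + (0)·(119) + (0)·(-580) = 344
  c_5 = (0)·(298) + (0)·(-229) + (0)·(97) + (0)·(-481) + (0)·(-1351) + (0)·(344) + (1)·(119) + (0)·(-580) = 119
  c_6 = (2)·(298) + (0)·(-229) + (0)·(97) + (0)·(-481) + (0)·(-1351) + (0)·(344) + (0)·(119) + (1)·(-580) = 16
  c_7 = (0)·(298) + (-1)·(-229) + (0)·(97) + (0)·(-481) + (0)·(-1351) + (0)·(344) + (0)·(119) + (0)·(-580) = 229
  c_8 = (-6)·(298) + (0)·(-229) + (-3)·(97) + (-2)·(-481) + (-1)·(-1351) + (0)·(344) + (-1)·(119) + (0)·(-580) = 115
Base-19 expansion of each c_i:
  c_1 = 282 = 16·19^0 + 14·19^1
  c_2 = 212 = 3·19^0 + 11·19^1
  c_3 = 252 = 5·19^0 + 13·19^1
  c_4 = 344 = 2·19^0 + 18·19^1
  c_5 = 119 = 5·19^0 + 6·19^1
  c_6 = 16 = 16·19^0
  c_7 = 229 = 1·19^0 + 12·19^1
  c_8 = 115 = 1·19^0 + 6·19^1
λ_0 = (16, 3, 5, 2, 5, 16, 1, 1)
λ_1 = (14, 11, 13, 18, 6, 0, 12, 6)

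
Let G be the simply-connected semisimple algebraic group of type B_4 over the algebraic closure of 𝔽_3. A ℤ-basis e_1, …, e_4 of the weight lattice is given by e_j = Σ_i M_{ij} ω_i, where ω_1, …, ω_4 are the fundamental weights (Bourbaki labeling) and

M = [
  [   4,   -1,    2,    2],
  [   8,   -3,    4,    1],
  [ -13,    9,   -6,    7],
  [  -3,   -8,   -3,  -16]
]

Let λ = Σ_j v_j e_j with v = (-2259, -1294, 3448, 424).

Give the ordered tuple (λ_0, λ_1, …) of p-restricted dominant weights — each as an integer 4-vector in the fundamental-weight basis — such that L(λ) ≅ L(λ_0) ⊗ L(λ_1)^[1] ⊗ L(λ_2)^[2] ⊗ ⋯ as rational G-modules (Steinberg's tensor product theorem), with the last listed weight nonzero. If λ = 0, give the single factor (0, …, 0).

Change of basis e → ω: c = M·v where v = (-2259, -1294, 3448, 424):
  c_1 = 4*-2259 + -1*-1294 + 2*3448 + 2*424 = 2
  c_2 = 8*-2259 + -3*-1294 + 4*3448 + 1*424 = 26
  c_3 = -13*-2259 + 9*-1294 + -6*3448 + 7*424 = 1
  c_4 = -3*-2259 + -8*-1294 + -3*3448 + -16*424 = 1
Expand coordinatewise in base 3:
  c_1 = 2 = 2·3^0
  c_2 = 26 = 2·3^0 + 2·3^1 + 2·3^2
  c_3 = 1 = 1·3^0
  c_4 = 1 = 1·3^0
λ_0 = (2, 2, 1, 1)
λ_1 = (0, 2, 0, 0)
λ_2 = (0, 2, 0, 0)

((2, 2, 1, 1), (0, 2, 0, 0), (0, 2, 0, 0))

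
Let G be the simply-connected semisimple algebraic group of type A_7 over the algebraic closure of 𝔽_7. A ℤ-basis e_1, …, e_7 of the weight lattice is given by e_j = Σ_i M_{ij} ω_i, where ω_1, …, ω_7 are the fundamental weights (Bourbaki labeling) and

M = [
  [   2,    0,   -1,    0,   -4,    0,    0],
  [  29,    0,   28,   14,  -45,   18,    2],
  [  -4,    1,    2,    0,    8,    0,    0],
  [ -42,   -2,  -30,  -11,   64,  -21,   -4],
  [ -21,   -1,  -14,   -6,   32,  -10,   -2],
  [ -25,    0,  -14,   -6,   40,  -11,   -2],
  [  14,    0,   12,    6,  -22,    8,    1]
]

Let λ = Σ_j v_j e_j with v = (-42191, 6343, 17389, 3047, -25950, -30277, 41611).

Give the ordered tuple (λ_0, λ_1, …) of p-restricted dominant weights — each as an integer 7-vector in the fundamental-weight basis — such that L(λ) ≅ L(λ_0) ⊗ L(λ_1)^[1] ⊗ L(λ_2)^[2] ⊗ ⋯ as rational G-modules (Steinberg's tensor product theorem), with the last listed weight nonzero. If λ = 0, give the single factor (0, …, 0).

((6, 6, 3, 3, 4, 0, 5), (2, 5, 4, 4, 4, 3, 0), (6, 6, 4, 0, 4, 1, 1), (5, 6, 6, 2, 6, 0, 5), (0, 4, 0, 5, 2, 2, 2))

Converting to the ω-basis (c_i = row i of M dotted with v = (-42191, 6343, 17389, 3047, -25950, -30277, 41611)):
  c_1 = (2)·(-42191) + (0)·(6343) + (-1)·(17389) + (0)·(3047) + (-4)·(-25950) + (0)·(-30277) + (0)·(41611) = 2029
  c_2 = (29)·(-42191) + (0)·(6343) + (28)·(17389) + (14)·(3047) + (-45)·(-25950) + (18)·(-30277) + (2)·(41611) = 11997
  c_3 = (-4)·(-42191) + (1)·(6343) + (2)·(17389) + (0)·(3047) + (8)·(-25950) + (0)·(-30277) + (0)·(41611) = 2285
  c_4 = (-42)·(-42191) + (-2)·(6343) + (-30)·(17389) + (-11)·(3047) + (64)·(-25950) + (-21)·(-30277) + (-4)·(41611) = 12722
  c_5 = (-21)·(-42191) + (-1)·(6343) + (-14)·(17389) + (-6)·(3047) + (32)·(-25950) + (-10)·(-30277) + (-2)·(41611) = 7088
  c_6 = (-25)·(-42191) + (0)·(6343) + (-14)·(17389) + (-6)·(3047) + (40)·(-25950) + (-11)·(-30277) + (-2)·(41611) = 4872
  c_7 = (14)·(-42191) + (0)·(6343) + (12)·(17389) + (6)·(3047) + (-22)·(-25950) + (8)·(-30277) + (1)·(41611) = 6571
Writing each c_i in base p = 7:
  c_1 = 2029 = 6·7^0 + 2·7^1 + 6·7^2 + 5·7^3
  c_2 = 11997 = 6·7^0 + 5·7^1 + 6·7^2 + 6·7^3 + 4·7^4
  c_3 = 2285 = 3·7^0 + 4·7^1 + 4·7^2 + 6·7^3
  c_4 = 12722 = 3·7^0 + 4·7^1 + 0·7^2 + 2·7^3 + 5·7^4
  c_5 = 7088 = 4·7^0 + 4·7^1 + 4·7^2 + 6·7^3 + 2·7^4
  c_6 = 4872 = 0·7^0 + 3·7^1 + 1·7^2 + 0·7^3 + 2·7^4
  c_7 = 6571 = 5·7^0 + 0·7^1 + 1·7^2 + 5·7^3 + 2·7^4
Factor λ_0 = (6, 6, 3, 3, 4, 0, 5)
Factor λ_1 = (2, 5, 4, 4, 4, 3, 0)
Factor λ_2 = (6, 6, 4, 0, 4, 1, 1)
Factor λ_3 = (5, 6, 6, 2, 6, 0, 5)
Factor λ_4 = (0, 4, 0, 5, 2, 2, 2)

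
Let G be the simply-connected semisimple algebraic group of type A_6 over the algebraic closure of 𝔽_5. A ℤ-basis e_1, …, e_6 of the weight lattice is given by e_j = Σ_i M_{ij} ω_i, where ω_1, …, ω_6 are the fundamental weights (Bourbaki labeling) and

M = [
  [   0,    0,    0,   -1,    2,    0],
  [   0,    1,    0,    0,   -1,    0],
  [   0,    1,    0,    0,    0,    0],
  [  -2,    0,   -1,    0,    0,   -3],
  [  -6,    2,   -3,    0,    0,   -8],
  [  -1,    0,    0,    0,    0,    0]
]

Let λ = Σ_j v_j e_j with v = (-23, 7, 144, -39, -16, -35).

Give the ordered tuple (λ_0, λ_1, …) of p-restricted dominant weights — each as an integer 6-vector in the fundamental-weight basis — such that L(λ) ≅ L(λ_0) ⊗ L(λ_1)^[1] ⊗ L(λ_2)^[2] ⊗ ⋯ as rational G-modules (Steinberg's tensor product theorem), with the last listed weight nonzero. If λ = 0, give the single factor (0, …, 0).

In the fundamental-weight basis, λ has coordinates c = M·v (v = (-23, 7, 144, -39, -16, -35)):
  c_1 = (0)·(-23) + 0·7 + 0·144 + (-1)·(-39) + (2)·(-16) + (0)·(-35) = 7
  c_2 = (0)·(-23) + 1·7 + 0·144 + (0)·(-39) + (-1)·(-16) + (0)·(-35) = 23
  c_3 = (0)·(-23) + 1·7 + 0·144 + (0)·(-39) + (0)·(-16) + (0)·(-35) = 7
  c_4 = (-2)·(-23) + 0·7 + (-1)·(144) + (0)·(-39) + (0)·(-16) + (-3)·(-35) = 7
  c_5 = (-6)·(-23) + 2·7 + (-3)·(144) + (0)·(-39) + (0)·(-16) + (-8)·(-35) = 0
  c_6 = (-1)·(-23) + 0·7 + 0·144 + (0)·(-39) + (0)·(-16) + (0)·(-35) = 23
Base-5 expansion of each c_i:
  c_1 = 7 = 2·5^0 + 1·5^1
  c_2 = 23 = 3·5^0 + 4·5^1
  c_3 = 7 = 2·5^0 + 1·5^1
  c_4 = 7 = 2·5^0 + 1·5^1
  c_5 = 0
  c_6 = 23 = 3·5^0 + 4·5^1
Factor λ_0 = (2, 3, 2, 2, 0, 3)
Factor λ_1 = (1, 4, 1, 1, 0, 4)

((2, 3, 2, 2, 0, 3), (1, 4, 1, 1, 0, 4))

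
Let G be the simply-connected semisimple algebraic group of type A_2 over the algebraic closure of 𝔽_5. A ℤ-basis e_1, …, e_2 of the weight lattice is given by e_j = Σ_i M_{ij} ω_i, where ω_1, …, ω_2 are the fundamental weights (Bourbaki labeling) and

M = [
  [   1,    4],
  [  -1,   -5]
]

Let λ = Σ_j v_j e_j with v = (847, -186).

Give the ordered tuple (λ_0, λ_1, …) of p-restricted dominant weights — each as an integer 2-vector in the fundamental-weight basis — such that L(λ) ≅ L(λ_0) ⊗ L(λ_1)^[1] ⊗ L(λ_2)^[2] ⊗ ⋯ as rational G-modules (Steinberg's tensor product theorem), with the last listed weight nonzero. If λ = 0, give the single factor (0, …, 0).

Change of basis e → ω: c = M·v where v = (847, -186):
  c_1 = 1·847 + (4)·(-186) = 103
  c_2 = (-1)·(847) + (-5)·(-186) = 83
Expand coordinatewise in base 5:
  c_1 = 103 = 3·5^0 + 0·5^1 + 4·5^2
  c_2 = 83 = 3·5^0 + 1·5^1 + 3·5^2
Factor λ_0 = (3, 3)
Factor λ_1 = (0, 1)
Factor λ_2 = (4, 3)

((3, 3), (0, 1), (4, 3))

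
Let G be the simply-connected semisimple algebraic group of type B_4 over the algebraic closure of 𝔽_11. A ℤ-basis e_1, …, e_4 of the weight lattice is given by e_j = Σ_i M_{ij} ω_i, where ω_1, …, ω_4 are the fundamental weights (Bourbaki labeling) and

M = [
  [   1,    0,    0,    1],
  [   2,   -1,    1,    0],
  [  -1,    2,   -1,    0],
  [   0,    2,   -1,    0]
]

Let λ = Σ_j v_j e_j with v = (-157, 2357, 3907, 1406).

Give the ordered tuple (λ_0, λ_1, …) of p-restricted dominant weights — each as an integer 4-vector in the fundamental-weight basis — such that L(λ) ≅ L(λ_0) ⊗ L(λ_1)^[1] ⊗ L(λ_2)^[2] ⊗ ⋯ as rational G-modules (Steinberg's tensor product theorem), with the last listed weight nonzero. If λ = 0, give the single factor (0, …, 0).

((6, 4, 7, 4), (3, 2, 10, 7), (10, 10, 7, 6))

In the fundamental-weight basis, λ has coordinates c = M·v (v = (-157, 2357, 3907, 1406)):
  c_1 = (1)·(-157) + 0·2357 + 0·3907 + 1·1406 = 1249
  c_2 = (2)·(-157) + (-1)·(2357) + 1·3907 + 0·1406 = 1236
  c_3 = (-1)·(-157) + 2·2357 + (-1)·(3907) + 0·1406 = 964
  c_4 = (0)·(-157) + 2·2357 + (-1)·(3907) + 0·1406 = 807
p = 11; digits c_i = Σ_j d_{ij}·11^j, 0 ≤ d_{ij} < 11:
  c_1 = 1249 = 6·11^0 + 3·11^1 + 10·11^2
  c_2 = 1236 = 4·11^0 + 2·11^1 + 10·11^2
  c_3 = 964 = 7·11^0 + 10·11^1 + 7·11^2
  c_4 = 807 = 4·11^0 + 7·11^1 + 6·11^2
λ_0 = (6, 4, 7, 4)
λ_1 = (3, 2, 10, 7)
λ_2 = (10, 10, 7, 6)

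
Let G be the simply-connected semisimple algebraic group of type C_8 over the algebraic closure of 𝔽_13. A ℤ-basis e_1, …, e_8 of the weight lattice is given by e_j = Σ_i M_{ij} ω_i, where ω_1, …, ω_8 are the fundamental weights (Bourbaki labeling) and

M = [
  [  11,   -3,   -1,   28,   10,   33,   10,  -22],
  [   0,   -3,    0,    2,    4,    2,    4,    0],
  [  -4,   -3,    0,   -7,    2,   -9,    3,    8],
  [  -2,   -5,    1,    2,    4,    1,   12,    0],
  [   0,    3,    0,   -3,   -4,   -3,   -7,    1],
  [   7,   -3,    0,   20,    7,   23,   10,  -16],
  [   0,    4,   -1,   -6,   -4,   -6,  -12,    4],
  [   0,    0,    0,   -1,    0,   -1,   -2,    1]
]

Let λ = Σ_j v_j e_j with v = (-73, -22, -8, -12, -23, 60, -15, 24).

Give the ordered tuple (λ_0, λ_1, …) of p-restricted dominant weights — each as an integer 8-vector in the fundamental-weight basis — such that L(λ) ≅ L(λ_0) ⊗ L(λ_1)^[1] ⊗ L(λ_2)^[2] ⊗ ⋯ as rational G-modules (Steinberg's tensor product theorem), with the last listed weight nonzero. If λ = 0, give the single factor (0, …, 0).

In the fundamental-weight basis, λ has coordinates c = M·v (v = (-73, -22, -8, -12, -23, 60, -15, 24)):
  c_1 = (11)·(-73) + (-3)·(-22) + (-1)·(-8) + (28)·(-12) + (10)·(-23) + (33)·(60) + (10)·(-15) + (-22)·(24) = 7
  c_2 = (0)·(-73) + (-3)·(-22) + (0)·(-8) + (2)·(-12) + (4)·(-23) + (2)·(60) + (4)·(-15) + (0)·(24) = 10
  c_3 = (-4)·(-73) + (-3)·(-22) + (0)·(-8) + (-7)·(-12) + (2)·(-23) + (-9)·(60) + (3)·(-15) + (8)·(24) = 3
  c_4 = (-2)·(-73) + (-5)·(-22) + (1)·(-8) + (2)·(-12) + (4)·(-23) + (1)·(60) + (12)·(-15) + (0)·(24) = 12
  c_5 = (0)·(-73) + (3)·(-22) + (0)·(-8) + (-3)·(-12) + (-4)·(-23) + (-3)·(60) + (-7)·(-15) + (1)·(24) = 11
  c_6 = (7)·(-73) + (-3)·(-22) + (0)·(-8) + (20)·(-12) + (7)·(-23) + (23)·(60) + (10)·(-15) + (-16)·(24) = 0
  c_7 = (0)·(-73) + (4)·(-22) + (-1)·(-8) + (-6)·(-12) + (-4)·(-23) + (-6)·(60) + (-12)·(-15) + (4)·(24) = 0
  c_8 = (0)·(-73) + (0)·(-22) + (0)·(-8) + (-1)·(-12) + (0)·(-23) + (-1)·(60) + (-2)·(-15) + (1)·(24) = 6
Base-13 expansion of each c_i:
  c_1 = 7 = 7·13^0
  c_2 = 10 = 10·13^0
  c_3 = 3 = 3·13^0
  c_4 = 12 = 12·13^0
  c_5 = 11 = 11·13^0
  c_6 = 0
  c_7 = 0
  c_8 = 6 = 6·13^0
Factor λ_0 = (7, 10, 3, 12, 11, 0, 0, 6)

((7, 10, 3, 12, 11, 0, 0, 6),)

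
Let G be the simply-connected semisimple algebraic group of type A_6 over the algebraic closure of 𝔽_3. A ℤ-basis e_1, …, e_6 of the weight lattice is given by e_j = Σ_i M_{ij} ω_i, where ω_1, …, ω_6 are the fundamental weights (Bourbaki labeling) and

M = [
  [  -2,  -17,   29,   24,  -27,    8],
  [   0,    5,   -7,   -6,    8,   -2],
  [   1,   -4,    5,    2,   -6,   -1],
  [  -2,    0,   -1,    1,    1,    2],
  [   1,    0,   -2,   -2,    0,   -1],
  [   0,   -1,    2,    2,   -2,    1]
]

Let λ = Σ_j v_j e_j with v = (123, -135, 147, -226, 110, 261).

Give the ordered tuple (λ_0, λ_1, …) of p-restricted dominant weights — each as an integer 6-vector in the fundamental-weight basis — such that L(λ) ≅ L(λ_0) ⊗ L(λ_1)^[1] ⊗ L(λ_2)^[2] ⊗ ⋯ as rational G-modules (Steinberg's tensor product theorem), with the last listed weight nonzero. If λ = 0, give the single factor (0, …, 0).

((0, 1, 1, 1, 2, 0), (2, 0, 2, 1, 0, 0), (0, 1, 2, 1, 2, 2))

In the fundamental-weight basis, λ has coordinates c = M·v (v = (123, -135, 147, -226, 110, 261)):
  c_1 = (-2)·(123) + (-17)·(-135) + 29·147 + (24)·(-226) + (-27)·(110) + 8·261 = 6
  c_2 = 0·123 + (5)·(-135) + (-7)·(147) + (-6)·(-226) + 8·110 + (-2)·(261) = 10
  c_3 = 1·123 + (-4)·(-135) + 5·147 + (2)·(-226) + (-6)·(110) + (-1)·(261) = 25
  c_4 = (-2)·(123) + (0)·(-135) + (-1)·(147) + (1)·(-226) + 1·110 + 2·261 = 13
  c_5 = 1·123 + (0)·(-135) + (-2)·(147) + (-2)·(-226) + 0·110 + (-1)·(261) = 20
  c_6 = 0·123 + (-1)·(-135) + 2·147 + (2)·(-226) + (-2)·(110) + 1·261 = 18
Expand coordinatewise in base 3:
  c_1 = 6 = 0·3^0 + 2·3^1
  c_2 = 10 = 1·3^0 + 0·3^1 + 1·3^2
  c_3 = 25 = 1·3^0 + 2·3^1 + 2·3^2
  c_4 = 13 = 1·3^0 + 1·3^1 + 1·3^2
  c_5 = 20 = 2·3^0 + 0·3^1 + 2·3^2
  c_6 = 18 = 0·3^0 + 0·3^1 + 2·3^2
Factor λ_0 = (0, 1, 1, 1, 2, 0)
Factor λ_1 = (2, 0, 2, 1, 0, 0)
Factor λ_2 = (0, 1, 2, 1, 2, 2)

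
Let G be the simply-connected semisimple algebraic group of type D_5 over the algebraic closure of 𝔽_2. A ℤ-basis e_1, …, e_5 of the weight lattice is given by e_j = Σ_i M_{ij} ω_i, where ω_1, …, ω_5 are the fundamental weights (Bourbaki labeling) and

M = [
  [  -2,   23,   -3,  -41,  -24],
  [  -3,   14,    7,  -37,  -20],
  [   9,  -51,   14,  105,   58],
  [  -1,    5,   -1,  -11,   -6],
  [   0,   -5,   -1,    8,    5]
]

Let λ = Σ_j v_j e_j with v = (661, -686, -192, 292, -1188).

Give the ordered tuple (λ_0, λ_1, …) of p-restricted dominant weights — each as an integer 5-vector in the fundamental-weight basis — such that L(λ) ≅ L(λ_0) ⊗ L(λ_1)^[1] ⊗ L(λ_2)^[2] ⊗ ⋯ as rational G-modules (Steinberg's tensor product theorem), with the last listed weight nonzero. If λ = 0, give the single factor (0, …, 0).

((0, 1, 1, 1, 0), (0, 0, 1, 0, 1), (0, 0, 0, 0, 0), (0, 1, 0, 0, 0), (1, 1, 0, 1, 1))

Change of basis e → ω: c = M·v where v = (661, -686, -192, 292, -1188):
  c_1 = -2*661 + 23*-686 + -3*-192 + -41*292 + -24*-1188 = 16
  c_2 = -3*661 + 14*-686 + 7*-192 + -37*292 + -20*-1188 = 25
  c_3 = 9*661 + -51*-686 + 14*-192 + 105*292 + 58*-1188 = 3
  c_4 = -1*661 + 5*-686 + -1*-192 + -11*292 + -6*-1188 = 17
  c_5 = 0*661 + -5*-686 + -1*-192 + 8*292 + 5*-1188 = 18
Base-2 expansion of each c_i:
  c_1 = 16 = 0·2^0 + 0·2^1 + 0·2^2 + 0·2^3 + 1·2^4
  c_2 = 25 = 1·2^0 + 0·2^1 + 0·2^2 + 1·2^3 + 1·2^4
  c_3 = 3 = 1·2^0 + 1·2^1
  c_4 = 17 = 1·2^0 + 0·2^1 + 0·2^2 + 0·2^3 + 1·2^4
  c_5 = 18 = 0·2^0 + 1·2^1 + 0·2^2 + 0·2^3 + 1·2^4
λ_0 = (0, 1, 1, 1, 0)
λ_1 = (0, 0, 1, 0, 1)
λ_2 = (0, 0, 0, 0, 0)
λ_3 = (0, 1, 0, 0, 0)
λ_4 = (1, 1, 0, 1, 1)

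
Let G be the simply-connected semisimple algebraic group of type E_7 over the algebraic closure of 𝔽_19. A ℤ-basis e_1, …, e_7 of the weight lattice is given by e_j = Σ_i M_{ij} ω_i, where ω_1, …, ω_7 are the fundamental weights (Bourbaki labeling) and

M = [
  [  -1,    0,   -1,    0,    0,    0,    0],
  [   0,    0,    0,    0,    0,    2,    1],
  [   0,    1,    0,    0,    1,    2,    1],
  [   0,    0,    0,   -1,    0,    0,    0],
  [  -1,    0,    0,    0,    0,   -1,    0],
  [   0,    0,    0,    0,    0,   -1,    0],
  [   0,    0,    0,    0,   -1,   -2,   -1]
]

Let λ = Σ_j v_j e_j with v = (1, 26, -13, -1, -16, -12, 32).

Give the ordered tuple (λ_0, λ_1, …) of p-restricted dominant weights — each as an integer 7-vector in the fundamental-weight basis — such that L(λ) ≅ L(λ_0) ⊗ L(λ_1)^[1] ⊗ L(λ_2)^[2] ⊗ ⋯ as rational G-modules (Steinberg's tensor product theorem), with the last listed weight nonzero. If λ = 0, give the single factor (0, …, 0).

((12, 8, 18, 1, 11, 12, 8),)

Compute c_i = Σ_j M_{ij} v_j with v = (1, 26, -13, -1, -16, -12, 32):
  c_1 = (-1)·(1) + 0·26 + (-1)·(-13) + (0)·(-1) + (0)·(-16) + (0)·(-12) + 0·32 = 12
  c_2 = 0·1 + 0·26 + (0)·(-13) + (0)·(-1) + (0)·(-16) + (2)·(-12) + 1·32 = 8
  c_3 = 0·1 + 1·26 + (0)·(-13) + (0)·(-1) + (1)·(-16) + (2)·(-12) + 1·32 = 18
  c_4 = 0·1 + 0·26 + (0)·(-13) + (-1)·(-1) + (0)·(-16) + (0)·(-12) + 0·32 = 1
  c_5 = (-1)·(1) + 0·26 + (0)·(-13) + (0)·(-1) + (0)·(-16) + (-1)·(-12) + 0·32 = 11
  c_6 = 0·1 + 0·26 + (0)·(-13) + (0)·(-1) + (0)·(-16) + (-1)·(-12) + 0·32 = 12
  c_7 = 0·1 + 0·26 + (0)·(-13) + (0)·(-1) + (-1)·(-16) + (-2)·(-12) + (-1)·(32) = 8
Expand coordinatewise in base 19:
  c_1 = 12 = 12·19^0
  c_2 = 8 = 8·19^0
  c_3 = 18 = 18·19^0
  c_4 = 1 = 1·19^0
  c_5 = 11 = 11·19^0
  c_6 = 12 = 12·19^0
  c_7 = 8 = 8·19^0
Factor λ_0 = (12, 8, 18, 1, 11, 12, 8)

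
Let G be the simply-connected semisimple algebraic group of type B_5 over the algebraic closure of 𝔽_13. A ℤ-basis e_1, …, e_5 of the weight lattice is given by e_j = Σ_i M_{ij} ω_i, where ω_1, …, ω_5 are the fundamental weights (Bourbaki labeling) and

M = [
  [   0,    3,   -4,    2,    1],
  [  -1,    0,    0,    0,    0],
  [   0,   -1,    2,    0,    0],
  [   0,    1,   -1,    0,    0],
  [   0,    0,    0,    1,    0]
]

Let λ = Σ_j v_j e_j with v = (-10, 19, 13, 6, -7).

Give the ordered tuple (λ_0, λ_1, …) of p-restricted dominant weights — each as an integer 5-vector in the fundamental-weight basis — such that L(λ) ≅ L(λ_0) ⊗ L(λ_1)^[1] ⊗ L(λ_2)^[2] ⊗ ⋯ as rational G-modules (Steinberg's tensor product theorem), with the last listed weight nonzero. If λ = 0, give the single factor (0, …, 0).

In the fundamental-weight basis, λ has coordinates c = M·v (v = (-10, 19, 13, 6, -7)):
  c_1 = (0)·(-10) + 3·19 + (-4)·(13) + 2·6 + (1)·(-7) = 10
  c_2 = (-1)·(-10) + 0·19 + 0·13 + 0·6 + (0)·(-7) = 10
  c_3 = (0)·(-10) + (-1)·(19) + 2·13 + 0·6 + (0)·(-7) = 7
  c_4 = (0)·(-10) + 1·19 + (-1)·(13) + 0·6 + (0)·(-7) = 6
  c_5 = (0)·(-10) + 0·19 + 0·13 + 1·6 + (0)·(-7) = 6
Writing each c_i in base p = 13:
  c_1 = 10 = 10·13^0
  c_2 = 10 = 10·13^0
  c_3 = 7 = 7·13^0
  c_4 = 6 = 6·13^0
  c_5 = 6 = 6·13^0
p-restricted factor λ_0 = (10, 10, 7, 6, 6)

((10, 10, 7, 6, 6),)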